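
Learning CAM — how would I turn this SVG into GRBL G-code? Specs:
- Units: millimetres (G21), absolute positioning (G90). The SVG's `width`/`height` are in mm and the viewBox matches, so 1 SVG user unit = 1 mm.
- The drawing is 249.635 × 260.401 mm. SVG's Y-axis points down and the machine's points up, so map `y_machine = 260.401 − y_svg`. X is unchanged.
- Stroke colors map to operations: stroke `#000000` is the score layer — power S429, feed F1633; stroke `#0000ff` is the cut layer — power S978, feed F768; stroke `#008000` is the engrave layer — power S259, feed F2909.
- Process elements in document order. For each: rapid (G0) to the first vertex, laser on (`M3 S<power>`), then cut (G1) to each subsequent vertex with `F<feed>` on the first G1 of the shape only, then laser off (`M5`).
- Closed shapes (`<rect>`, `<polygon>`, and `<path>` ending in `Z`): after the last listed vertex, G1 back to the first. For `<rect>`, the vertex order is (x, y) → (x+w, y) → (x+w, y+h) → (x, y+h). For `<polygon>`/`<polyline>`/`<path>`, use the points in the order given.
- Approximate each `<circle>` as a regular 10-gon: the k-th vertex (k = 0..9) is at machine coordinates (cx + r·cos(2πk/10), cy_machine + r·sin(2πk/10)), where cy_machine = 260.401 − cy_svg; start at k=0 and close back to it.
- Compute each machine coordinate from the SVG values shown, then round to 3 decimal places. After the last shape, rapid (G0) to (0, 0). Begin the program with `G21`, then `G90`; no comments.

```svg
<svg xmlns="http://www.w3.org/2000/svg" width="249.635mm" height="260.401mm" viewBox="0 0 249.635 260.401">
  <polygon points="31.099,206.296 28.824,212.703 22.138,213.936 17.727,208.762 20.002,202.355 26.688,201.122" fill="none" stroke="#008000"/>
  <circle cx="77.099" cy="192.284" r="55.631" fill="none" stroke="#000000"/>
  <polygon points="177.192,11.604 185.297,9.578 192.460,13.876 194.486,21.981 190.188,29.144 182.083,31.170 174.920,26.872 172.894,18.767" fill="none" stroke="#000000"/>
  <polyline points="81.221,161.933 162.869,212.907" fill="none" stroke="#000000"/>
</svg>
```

G21
G90
G0 X31.099 Y54.105
M3 S259
G1 X28.824 Y47.698 F2909
G1 X22.138 Y46.465
G1 X17.727 Y51.639
G1 X20.002 Y58.046
G1 X26.688 Y59.279
G1 X31.099 Y54.105
M5
G0 X132.730 Y68.117
M3 S429
G1 X122.105 Y100.816 F1633
G1 X94.290 Y121.025
G1 X59.908 Y121.025
G1 X32.093 Y100.816
G1 X21.468 Y68.117
G1 X32.093 Y35.418
G1 X59.908 Y15.209
G1 X94.290 Y15.209
G1 X122.105 Y35.418
G1 X132.730 Y68.117
M5
G0 X177.192 Y248.797
M3 S429
G1 X185.297 Y250.823 F1633
G1 X192.460 Y246.525
G1 X194.486 Y238.420
G1 X190.188 Y231.257
G1 X182.083 Y229.231
G1 X174.920 Y233.529
G1 X172.894 Y241.634
G1 X177.192 Y248.797
M5
G0 X81.221 Y98.468
M3 S429
G1 X162.869 Y47.494 F1633
M5
G0 X0.000 Y0.000

viewBox `0 0 249.635 260.401` with mm width/height → 1 unit = 1 mm. Flip: y_m = 260.401 − y_svg.

**Shape 1** — `<polygon>` regular polygon, stroke `#008000` → engrave (S259, F2909). Machine vertices: (31.099,54.105) → (28.824,47.698) → (22.138,46.465) → (17.727,51.639) → (20.002,58.046) → (26.688,59.279) → (31.099,54.105). Closed: final G1 returns to the first vertex.

**Shape 2** — `<circle>` circle, stroke `#000000` → score (S429, F1633). Machine vertices: (132.730,68.117) → (122.105,100.816) → (94.290,121.025) → (59.908,121.025) → (32.093,100.816) → (21.468,68.117) → (32.093,35.418) → (59.908,15.209) → (94.290,15.209) → (122.105,35.418) → (132.730,68.117). Closed: final G1 returns to the first vertex.

**Shape 3** — `<polygon>` regular polygon, stroke `#000000` → score (S429, F1633). Machine vertices: (177.192,248.797) → (185.297,250.823) → (192.460,246.525) → (194.486,238.420) → (190.188,231.257) → (182.083,229.231) → (174.920,233.529) → (172.894,241.634) → (177.192,248.797). Closed: final G1 returns to the first vertex.

**Shape 4** — `<polyline>` line segment, stroke `#000000` → score (S429, F1633). Machine vertices: (81.221,98.468) → (162.869,47.494). Open path.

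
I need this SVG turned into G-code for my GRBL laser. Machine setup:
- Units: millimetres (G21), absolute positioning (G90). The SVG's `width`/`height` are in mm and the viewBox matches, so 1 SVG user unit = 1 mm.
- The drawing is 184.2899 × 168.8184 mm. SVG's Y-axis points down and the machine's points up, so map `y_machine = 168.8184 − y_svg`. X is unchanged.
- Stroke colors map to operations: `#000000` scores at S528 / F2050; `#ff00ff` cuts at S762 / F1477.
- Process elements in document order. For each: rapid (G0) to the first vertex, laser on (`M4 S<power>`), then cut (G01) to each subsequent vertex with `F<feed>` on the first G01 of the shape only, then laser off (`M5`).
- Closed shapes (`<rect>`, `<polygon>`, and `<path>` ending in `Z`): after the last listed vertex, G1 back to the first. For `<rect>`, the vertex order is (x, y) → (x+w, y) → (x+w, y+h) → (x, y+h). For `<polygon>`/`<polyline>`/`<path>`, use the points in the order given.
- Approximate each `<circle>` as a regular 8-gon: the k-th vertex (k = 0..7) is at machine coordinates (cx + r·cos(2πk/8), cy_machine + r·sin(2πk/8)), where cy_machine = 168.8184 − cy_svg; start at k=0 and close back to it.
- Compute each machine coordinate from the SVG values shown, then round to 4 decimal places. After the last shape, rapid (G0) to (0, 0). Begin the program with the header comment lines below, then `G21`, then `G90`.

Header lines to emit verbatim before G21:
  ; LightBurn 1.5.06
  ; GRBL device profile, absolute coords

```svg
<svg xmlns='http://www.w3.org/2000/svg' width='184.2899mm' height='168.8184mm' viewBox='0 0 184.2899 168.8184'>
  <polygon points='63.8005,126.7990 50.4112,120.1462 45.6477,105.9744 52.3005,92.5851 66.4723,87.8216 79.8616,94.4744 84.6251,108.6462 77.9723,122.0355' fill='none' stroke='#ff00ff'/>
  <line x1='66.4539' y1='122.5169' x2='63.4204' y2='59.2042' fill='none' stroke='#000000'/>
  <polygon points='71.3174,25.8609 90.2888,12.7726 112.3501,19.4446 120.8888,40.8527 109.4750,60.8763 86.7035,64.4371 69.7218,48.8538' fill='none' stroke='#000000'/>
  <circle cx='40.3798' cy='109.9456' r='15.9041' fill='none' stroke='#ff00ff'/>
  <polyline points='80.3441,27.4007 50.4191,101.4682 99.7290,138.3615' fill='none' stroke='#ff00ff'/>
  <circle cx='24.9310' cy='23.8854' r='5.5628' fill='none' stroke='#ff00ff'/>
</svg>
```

; LightBurn 1.5.06
; GRBL device profile, absolute coords
G21
G90
G0 X63.8005 Y42.0194
M4 S762
G01 X50.4112 Y48.6722 F1477
G01 X45.6477 Y62.8440
G01 X52.3005 Y76.2333
G01 X66.4723 Y80.9968
G01 X79.8616 Y74.3440
G01 X84.6251 Y60.1722
G01 X77.9723 Y46.7829
G01 X63.8005 Y42.0194
M5
G0 X66.4539 Y46.3015
M4 S528
G01 X63.4204 Y109.6142 F2050
M5
G0 X71.3174 Y142.9575
M4 S528
G01 X90.2888 Y156.0458 F2050
G01 X112.3501 Y149.3738
G01 X120.8888 Y127.9657
G01 X109.4750 Y107.9421
G01 X86.7035 Y104.3813
G01 X69.7218 Y119.9646
G01 X71.3174 Y142.9575
M5
G0 X56.2839 Y58.8728
M4 S762
G01 X51.6257 Y70.1187 F1477
G01 X40.3798 Y74.7769
G01 X29.1339 Y70.1187
G01 X24.4757 Y58.8728
G01 X29.1339 Y47.6269
G01 X40.3798 Y42.9687
G01 X51.6257 Y47.6269
G01 X56.2839 Y58.8728
M5
G0 X80.3441 Y141.4177
M4 S762
G01 X50.4191 Y67.3502 F1477
G01 X99.7290 Y30.4569
M5
G0 X30.4938 Y144.9330
M4 S762
G01 X28.8645 Y148.8665 F1477
G01 X24.9310 Y150.4958
G01 X20.9975 Y148.8665
G01 X19.3682 Y144.9330
G01 X20.9975 Y140.9995
G01 X24.9310 Y139.3702
G01 X28.8645 Y140.9995
G01 X30.4938 Y144.9330
M5
G0 X0.0000 Y0.0000

1 u = 1 mm; y_m = 168.8184 − y.

[1] `<polygon>` regular polygon, #ff00ff→cut S762 F1477: (63.8005,42.0194) → (50.4112,48.6722) → (45.6477,62.8440) → (52.3005,76.2333) → (66.4723,80.9968) → (79.8616,74.3440) → (84.6251,60.1722) → (77.9723,46.7829) → (63.8005,42.0194) (closed)

[2] `<line>` line segment, #000000→score S528 F2050: (66.4539,46.3015) → (63.4204,109.6142)

[3] `<polygon>` regular polygon, #000000→score S528 F2050: (71.3174,142.9575) → (90.2888,156.0458) → (112.3501,149.3738) → (120.8888,127.9657) → (109.4750,107.9421) → (86.7035,104.3813) → (69.7218,119.9646) → (71.3174,142.9575) (closed)

[4] `<circle>` circle, #ff00ff→cut S762 F1477: (56.2839,58.8728) → (51.6257,70.1187) → (40.3798,74.7769) → (29.1339,70.1187) → (24.4757,58.8728) → (29.1339,47.6269) → (40.3798,42.9687) → (51.6257,47.6269) → (56.2839,58.8728) (closed)

[5] `<polyline>` open polyline, #ff00ff→cut S762 F1477: (80.3441,141.4177) → (50.4191,67.3502) → (99.7290,30.4569)

[6] `<circle>` circle, #ff00ff→cut S762 F1477: (30.4938,144.9330) → (28.8645,148.8665) → (24.9310,150.4958) → (20.9975,148.8665) → (19.3682,144.9330) → (20.9975,140.9995) → (24.9310,139.3702) → (28.8645,140.9995) → (30.4938,144.9330) (closed)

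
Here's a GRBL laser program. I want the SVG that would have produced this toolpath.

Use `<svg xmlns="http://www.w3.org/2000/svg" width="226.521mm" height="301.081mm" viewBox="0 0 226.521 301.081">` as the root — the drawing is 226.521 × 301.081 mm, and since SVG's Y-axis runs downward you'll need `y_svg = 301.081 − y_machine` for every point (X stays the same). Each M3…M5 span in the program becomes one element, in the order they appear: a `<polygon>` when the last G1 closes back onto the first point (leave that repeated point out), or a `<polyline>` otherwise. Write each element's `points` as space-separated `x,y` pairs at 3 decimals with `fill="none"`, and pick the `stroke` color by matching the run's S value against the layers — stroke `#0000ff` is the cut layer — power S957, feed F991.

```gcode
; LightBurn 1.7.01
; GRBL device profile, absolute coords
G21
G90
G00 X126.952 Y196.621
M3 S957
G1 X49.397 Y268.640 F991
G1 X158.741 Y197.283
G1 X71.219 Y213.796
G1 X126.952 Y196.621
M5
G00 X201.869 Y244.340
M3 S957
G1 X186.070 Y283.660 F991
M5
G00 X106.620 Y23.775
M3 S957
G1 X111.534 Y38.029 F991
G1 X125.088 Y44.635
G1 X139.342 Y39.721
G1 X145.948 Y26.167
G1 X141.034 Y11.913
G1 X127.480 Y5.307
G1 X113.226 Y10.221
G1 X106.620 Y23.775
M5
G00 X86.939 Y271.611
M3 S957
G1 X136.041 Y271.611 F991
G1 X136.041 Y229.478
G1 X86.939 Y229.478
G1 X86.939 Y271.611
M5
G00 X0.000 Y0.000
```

Each laser-on run becomes one SVG element. Flip Y back into SVG space with y_svg = 301.081 − y_machine. Every run uses S957, so all elements get stroke `#0000ff` (cut).

Run 1: The run returns to its start, so emit a `<polygon>` with points (Y-flipped): 126.952,104.460 49.397,32.441 158.741,103.798 71.219,87.285.

Run 2: The run is open, so emit a `<polyline>` with points (Y-flipped): 201.869,56.741 186.070,17.421.

Run 3: The run returns to its start, so emit a `<polygon>` with points (Y-flipped): 106.620,277.306 111.534,263.052 125.088,256.446 139.342,261.360 145.948,274.914 141.034,289.168 127.480,295.774 113.226,290.860.

Run 4: The run returns to its start, so emit a `<polygon>` with points (Y-flipped): 86.939,29.470 136.041,29.470 136.041,71.603 86.939,71.603.

<svg xmlns="http://www.w3.org/2000/svg" width="226.521mm" height="301.081mm" viewBox="0 0 226.521 301.081">
  <polygon points="126.952,104.460 49.397,32.441 158.741,103.798 71.219,87.285" fill="none" stroke="#0000ff"/>
  <polyline points="201.869,56.741 186.070,17.421" fill="none" stroke="#0000ff"/>
  <polygon points="106.620,277.306 111.534,263.052 125.088,256.446 139.342,261.360 145.948,274.914 141.034,289.168 127.480,295.774 113.226,290.860" fill="none" stroke="#0000ff"/>
  <polygon points="86.939,29.470 136.041,29.470 136.041,71.603 86.939,71.603" fill="none" stroke="#0000ff"/>
</svg>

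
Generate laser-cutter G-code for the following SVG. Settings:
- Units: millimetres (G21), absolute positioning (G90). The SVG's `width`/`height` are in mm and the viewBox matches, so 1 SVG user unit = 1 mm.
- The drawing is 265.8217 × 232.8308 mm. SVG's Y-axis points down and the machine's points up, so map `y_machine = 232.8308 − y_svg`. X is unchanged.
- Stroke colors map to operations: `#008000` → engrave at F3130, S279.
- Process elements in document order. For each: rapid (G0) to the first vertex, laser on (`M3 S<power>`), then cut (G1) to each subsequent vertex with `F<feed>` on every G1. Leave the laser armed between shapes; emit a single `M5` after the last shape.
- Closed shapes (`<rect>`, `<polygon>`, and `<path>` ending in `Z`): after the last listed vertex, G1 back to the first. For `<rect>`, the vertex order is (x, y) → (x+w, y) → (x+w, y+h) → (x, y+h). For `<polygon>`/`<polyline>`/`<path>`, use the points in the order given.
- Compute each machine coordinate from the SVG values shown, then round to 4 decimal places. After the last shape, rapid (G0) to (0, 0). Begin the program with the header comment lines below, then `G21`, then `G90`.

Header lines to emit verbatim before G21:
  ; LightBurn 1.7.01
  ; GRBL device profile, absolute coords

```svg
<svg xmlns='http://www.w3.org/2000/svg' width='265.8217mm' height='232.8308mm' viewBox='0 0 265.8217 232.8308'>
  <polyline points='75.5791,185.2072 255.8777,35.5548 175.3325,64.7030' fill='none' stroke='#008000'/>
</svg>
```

; LightBurn 1.7.01
; GRBL device profile, absolute coords
G21
G90
G0 X75.5791 Y47.6236
M3 S279
G1 X255.8777 Y197.2760 F3130
G1 X175.3325 Y168.1278 F3130
M5
G0 X0.0000 Y0.0000

Since the viewBox matches the mm dimensions, user units are millimetres directly. The only transform is the Y-flip y_m = 232.8308 − y_svg.

Shape 1 is a open polyline drawn with `<polyline>`. Its stroke #008000 means engrave at S279, F3130. After flipping Y the toolpath is (75.5791,47.6236) → (255.8777,197.2760) → (175.3325,168.1278).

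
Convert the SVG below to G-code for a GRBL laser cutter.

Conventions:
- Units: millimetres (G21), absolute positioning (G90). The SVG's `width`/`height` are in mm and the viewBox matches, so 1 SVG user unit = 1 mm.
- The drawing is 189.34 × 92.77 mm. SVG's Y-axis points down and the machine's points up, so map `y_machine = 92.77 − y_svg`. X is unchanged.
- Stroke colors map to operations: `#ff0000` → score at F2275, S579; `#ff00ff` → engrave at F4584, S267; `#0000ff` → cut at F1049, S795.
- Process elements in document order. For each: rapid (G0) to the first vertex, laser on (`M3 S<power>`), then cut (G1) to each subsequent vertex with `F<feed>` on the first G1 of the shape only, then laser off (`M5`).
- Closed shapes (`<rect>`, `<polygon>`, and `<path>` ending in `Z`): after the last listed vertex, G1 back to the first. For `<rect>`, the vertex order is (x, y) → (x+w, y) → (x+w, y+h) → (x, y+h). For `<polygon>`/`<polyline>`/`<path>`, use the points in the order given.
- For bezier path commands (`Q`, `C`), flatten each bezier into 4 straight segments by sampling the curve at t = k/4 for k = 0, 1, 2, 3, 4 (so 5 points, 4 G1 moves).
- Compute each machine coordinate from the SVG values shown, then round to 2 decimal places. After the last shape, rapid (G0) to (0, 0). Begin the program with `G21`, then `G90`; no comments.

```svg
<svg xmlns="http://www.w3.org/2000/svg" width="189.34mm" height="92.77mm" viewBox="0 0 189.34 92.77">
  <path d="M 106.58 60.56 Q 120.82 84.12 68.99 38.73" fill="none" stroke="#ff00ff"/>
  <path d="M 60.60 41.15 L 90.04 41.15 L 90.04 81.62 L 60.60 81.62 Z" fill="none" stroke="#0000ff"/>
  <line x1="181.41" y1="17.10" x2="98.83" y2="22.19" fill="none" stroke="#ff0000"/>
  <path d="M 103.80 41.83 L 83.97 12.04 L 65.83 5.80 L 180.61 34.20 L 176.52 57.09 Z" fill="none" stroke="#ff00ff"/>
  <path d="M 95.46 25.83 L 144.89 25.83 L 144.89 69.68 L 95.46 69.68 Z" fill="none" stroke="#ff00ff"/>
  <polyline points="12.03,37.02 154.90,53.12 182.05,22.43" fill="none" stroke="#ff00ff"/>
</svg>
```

G21
G90
G0 X106.58 Y32.21
M3 S267
G1 X109.57 Y24.74 F4584
G1 X104.30 Y25.89
G1 X90.78 Y35.65
G1 X68.99 Y54.04
M5
G0 X60.60 Y51.62
M3 S795
G1 X90.04 Y51.62 F1049
G1 X90.04 Y11.15
G1 X60.60 Y11.15
G1 X60.60 Y51.62
M5
G0 X181.41 Y75.67
M3 S579
G1 X98.83 Y70.58 F2275
M5
G0 X103.80 Y50.94
M3 S267
G1 X83.97 Y80.73 F4584
G1 X65.83 Y86.97
G1 X180.61 Y58.57
G1 X176.52 Y35.68
G1 X103.80 Y50.94
M5
G0 X95.46 Y66.94
M3 S267
G1 X144.89 Y66.94 F4584
G1 X144.89 Y23.09
G1 X95.46 Y23.09
G1 X95.46 Y66.94
M5
G0 X12.03 Y55.75
M3 S267
G1 X154.90 Y39.65 F4584
G1 X182.05 Y70.34
M5
G0 X0.00 Y0.00

Since the viewBox matches the mm dimensions, user units are millimetres directly. The only transform is the Y-flip y_m = 92.77 − y_svg.

Shape 1 is a quadratic bezier drawn with `<path>`. Its stroke #ff00ff means engrave at S267, F4584. After flipping Y the toolpath is (106.58,32.21) → (109.57,24.74) → (104.30,25.89) → (90.78,35.65) → (68.99,54.04).

Shape 2 is a rectangle drawn with `<path>`. Its stroke #0000ff means cut at S795, F1049. After flipping Y the toolpath is (60.60,51.62) → (90.04,51.62) → (90.04,11.15) → (60.60,11.15) → (60.60,51.62), returning to the start.

Shape 3 is a line segment drawn with `<line>`. Its stroke #ff0000 means score at S579, F2275. After flipping Y the toolpath is (181.41,75.67) → (98.83,70.58).

Shape 4 is a closed polygon drawn with `<path>`. Its stroke #ff00ff means engrave at S267, F4584. After flipping Y the toolpath is (103.80,50.94) → (83.97,80.73) → (65.83,86.97) → (180.61,58.57) → (176.52,35.68) → (103.80,50.94), returning to the start.

Shape 5 is a rectangle drawn with `<path>`. Its stroke #ff00ff means engrave at S267, F4584. After flipping Y the toolpath is (95.46,66.94) → (144.89,66.94) → (144.89,23.09) → (95.46,23.09) → (95.46,66.94), returning to the start.

Shape 6 is a open polyline drawn with `<polyline>`. Its stroke #ff00ff means engrave at S267, F4584. After flipping Y the toolpath is (12.03,55.75) → (154.90,39.65) → (182.05,70.34).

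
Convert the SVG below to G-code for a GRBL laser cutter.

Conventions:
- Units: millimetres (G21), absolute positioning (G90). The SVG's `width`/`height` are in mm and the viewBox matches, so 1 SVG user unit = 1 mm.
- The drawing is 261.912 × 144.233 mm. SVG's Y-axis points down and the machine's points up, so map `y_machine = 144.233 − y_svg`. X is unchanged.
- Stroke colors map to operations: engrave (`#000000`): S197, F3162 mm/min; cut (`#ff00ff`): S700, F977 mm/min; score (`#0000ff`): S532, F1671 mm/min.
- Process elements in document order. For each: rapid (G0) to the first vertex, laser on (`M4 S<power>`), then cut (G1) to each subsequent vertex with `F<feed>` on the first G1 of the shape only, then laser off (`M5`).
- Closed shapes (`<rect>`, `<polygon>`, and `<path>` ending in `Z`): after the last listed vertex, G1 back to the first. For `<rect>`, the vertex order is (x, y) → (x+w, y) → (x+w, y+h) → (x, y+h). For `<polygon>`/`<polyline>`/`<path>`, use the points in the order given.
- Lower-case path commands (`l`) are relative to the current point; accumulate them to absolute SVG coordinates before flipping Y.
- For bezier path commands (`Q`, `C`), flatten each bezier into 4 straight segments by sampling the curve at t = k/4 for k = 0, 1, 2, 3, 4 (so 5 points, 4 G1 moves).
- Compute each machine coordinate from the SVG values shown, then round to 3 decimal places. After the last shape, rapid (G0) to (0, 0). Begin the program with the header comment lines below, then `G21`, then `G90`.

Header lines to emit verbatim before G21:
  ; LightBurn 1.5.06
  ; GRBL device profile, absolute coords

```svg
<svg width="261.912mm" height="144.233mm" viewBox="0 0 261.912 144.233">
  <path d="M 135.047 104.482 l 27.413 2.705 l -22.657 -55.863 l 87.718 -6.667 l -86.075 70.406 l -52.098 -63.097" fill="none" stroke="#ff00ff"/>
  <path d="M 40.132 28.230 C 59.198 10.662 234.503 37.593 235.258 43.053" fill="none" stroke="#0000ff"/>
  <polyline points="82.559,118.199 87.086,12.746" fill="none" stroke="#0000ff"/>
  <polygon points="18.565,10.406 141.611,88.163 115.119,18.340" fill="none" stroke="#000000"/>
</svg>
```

; LightBurn 1.5.06
; GRBL device profile, absolute coords
G21
G90
G0 X135.047 Y39.751
M4 S700
G1 X162.460 Y37.046 F977
G1 X139.803 Y92.909
G1 X227.521 Y99.576
G1 X141.446 Y29.170
G1 X89.348 Y92.267
M5
G0 X40.132 Y116.003
M4 S532
G1 X78.558 Y121.866 F1671
G1 X144.562 Y117.227
G1 X207.132 Y108.270
G1 X235.258 Y101.180
M5
G0 X82.559 Y26.034
M4 S532
G1 X87.086 Y131.487 F1671
M5
G0 X18.565 Y133.827
M4 S197
G1 X141.611 Y56.070 F3162
G1 X115.119 Y125.893
G1 X18.565 Y133.827
M5
G0 X0.000 Y0.000

Since the viewBox matches the mm dimensions, user units are millimetres directly. The only transform is the Y-flip y_m = 144.233 − y_svg.

Shape 1 is a open polyline drawn with `<path>`. Its stroke #ff00ff means cut at S700, F977. After flipping Y the toolpath is (135.047,39.751) → (162.460,37.046) → (139.803,92.909) → (227.521,99.576) → (141.446,29.170) → (89.348,92.267).

Shape 2 is a cubic bezier drawn with `<path>`. Its stroke #0000ff means score at S532, F1671. After flipping Y the toolpath is (40.132,116.003) → (78.558,121.866) → (144.562,117.227) → (207.132,108.270) → (235.258,101.180).

Shape 3 is a line segment drawn with `<polyline>`. Its stroke #0000ff means score at S532, F1671. After flipping Y the toolpath is (82.559,26.034) → (87.086,131.487).

Shape 4 is a closed polygon drawn with `<polygon>`. Its stroke #000000 means engrave at S197, F3162. After flipping Y the toolpath is (18.565,133.827) → (141.611,56.070) → (115.119,125.893) → (18.565,133.827), returning to the start.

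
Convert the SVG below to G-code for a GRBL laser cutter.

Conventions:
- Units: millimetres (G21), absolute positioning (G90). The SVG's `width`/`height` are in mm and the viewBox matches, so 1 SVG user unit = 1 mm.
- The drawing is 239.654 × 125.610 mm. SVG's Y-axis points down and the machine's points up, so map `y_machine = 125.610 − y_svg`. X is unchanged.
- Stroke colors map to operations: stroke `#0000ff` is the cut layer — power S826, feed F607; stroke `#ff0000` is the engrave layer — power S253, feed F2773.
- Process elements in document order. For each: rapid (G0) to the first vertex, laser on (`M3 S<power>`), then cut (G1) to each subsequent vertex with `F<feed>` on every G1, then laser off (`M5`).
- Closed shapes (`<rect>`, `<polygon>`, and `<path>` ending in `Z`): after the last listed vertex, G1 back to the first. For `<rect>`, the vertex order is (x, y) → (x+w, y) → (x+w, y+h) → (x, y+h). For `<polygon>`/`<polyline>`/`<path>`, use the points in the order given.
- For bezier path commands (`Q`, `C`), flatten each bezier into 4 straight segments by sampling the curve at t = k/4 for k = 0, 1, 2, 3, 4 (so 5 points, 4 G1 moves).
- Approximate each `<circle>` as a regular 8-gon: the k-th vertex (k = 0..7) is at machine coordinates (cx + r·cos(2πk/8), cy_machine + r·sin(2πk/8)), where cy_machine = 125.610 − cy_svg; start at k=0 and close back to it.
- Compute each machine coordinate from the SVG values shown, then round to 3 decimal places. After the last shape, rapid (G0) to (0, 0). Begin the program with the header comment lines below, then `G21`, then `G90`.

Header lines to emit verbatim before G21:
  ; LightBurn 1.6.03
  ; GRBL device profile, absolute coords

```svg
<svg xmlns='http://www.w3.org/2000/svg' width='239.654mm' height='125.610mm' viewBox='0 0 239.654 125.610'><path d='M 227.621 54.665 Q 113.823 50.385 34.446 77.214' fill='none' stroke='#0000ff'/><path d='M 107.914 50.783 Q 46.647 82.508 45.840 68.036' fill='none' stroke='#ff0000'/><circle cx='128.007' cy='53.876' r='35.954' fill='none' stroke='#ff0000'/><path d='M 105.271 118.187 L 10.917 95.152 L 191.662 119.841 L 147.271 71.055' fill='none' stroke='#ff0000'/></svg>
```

1 u = 1 mm; y_m = 125.610 − y.

[1] `<path>` quadratic bezier, #0000ff→cut S826 F607: (227.621,70.945) → (172.873,71.141) → (122.428,67.448) → (76.286,59.866) → (34.446,48.396)

[2] `<path>` quadratic bezier, #ff0000→engrave S253 F2773: (107.914,74.827) → (81.059,61.852) → (61.762,54.651) → (50.022,53.225) → (45.840,57.574)

[3] `<circle>` circle, #ff0000→engrave S253 F2773: (163.961,71.734) → (153.430,97.157) → (128.007,107.688) → (102.584,97.157) → (92.053,71.734) → (102.584,46.311) → (128.007,35.780) → (153.430,46.311) → (163.961,71.734) (closed)

[4] `<path>` open polyline, #ff0000→engrave S253 F2773: (105.271,7.423) → (10.917,30.458) → (191.662,5.769) → (147.271,54.555)

; LightBurn 1.6.03
; GRBL device profile, absolute coords
G21
G90
G0 X227.621 Y70.945
M3 S826
G1 X172.873 Y71.141 F607
G1 X122.428 Y67.448 F607
G1 X76.286 Y59.866 F607
G1 X34.446 Y48.396 F607
M5
G0 X107.914 Y74.827
M3 S253
G1 X81.059 Y61.852 F2773
G1 X61.762 Y54.651 F2773
G1 X50.022 Y53.225 F2773
G1 X45.840 Y57.574 F2773
M5
G0 X163.961 Y71.734
M3 S253
G1 X153.430 Y97.157 F2773
G1 X128.007 Y107.688 F2773
G1 X102.584 Y97.157 F2773
G1 X92.053 Y71.734 F2773
G1 X102.584 Y46.311 F2773
G1 X128.007 Y35.780 F2773
G1 X153.430 Y46.311 F2773
G1 X163.961 Y71.734 F2773
M5
G0 X105.271 Y7.423
M3 S253
G1 X10.917 Y30.458 F2773
G1 X191.662 Y5.769 F2773
G1 X147.271 Y54.555 F2773
M5
G0 X0.000 Y0.000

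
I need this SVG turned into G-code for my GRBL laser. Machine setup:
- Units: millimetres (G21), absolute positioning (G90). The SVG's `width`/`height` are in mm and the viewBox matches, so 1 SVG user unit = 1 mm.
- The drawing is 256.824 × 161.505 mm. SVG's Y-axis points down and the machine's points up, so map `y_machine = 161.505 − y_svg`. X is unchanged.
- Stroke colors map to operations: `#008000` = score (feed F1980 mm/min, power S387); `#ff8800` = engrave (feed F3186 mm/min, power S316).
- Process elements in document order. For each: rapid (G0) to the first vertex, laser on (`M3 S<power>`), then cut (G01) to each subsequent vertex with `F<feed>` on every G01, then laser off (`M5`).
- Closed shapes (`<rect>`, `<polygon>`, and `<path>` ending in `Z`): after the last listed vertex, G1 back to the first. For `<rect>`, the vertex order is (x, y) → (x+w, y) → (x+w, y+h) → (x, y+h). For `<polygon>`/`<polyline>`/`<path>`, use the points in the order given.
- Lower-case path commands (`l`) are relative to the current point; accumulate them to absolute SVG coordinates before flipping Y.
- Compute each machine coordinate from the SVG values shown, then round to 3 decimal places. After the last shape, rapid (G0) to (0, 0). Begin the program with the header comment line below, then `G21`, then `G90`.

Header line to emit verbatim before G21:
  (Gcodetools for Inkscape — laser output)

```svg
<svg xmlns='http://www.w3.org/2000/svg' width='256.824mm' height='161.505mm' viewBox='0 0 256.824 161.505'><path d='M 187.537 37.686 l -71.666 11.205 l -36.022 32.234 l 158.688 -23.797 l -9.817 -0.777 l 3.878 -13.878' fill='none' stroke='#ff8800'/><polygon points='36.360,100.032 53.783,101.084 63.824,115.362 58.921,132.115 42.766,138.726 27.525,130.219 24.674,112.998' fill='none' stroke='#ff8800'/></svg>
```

(Gcodetools for Inkscape — laser output)
G21
G90
G0 X187.537 Y123.819
M3 S316
G01 X115.871 Y112.614 F3186
G01 X79.849 Y80.380 F3186
G01 X238.537 Y104.177 F3186
G01 X228.720 Y104.954 F3186
G01 X232.598 Y118.832 F3186
M5
G0 X36.360 Y61.473
M3 S316
G01 X53.783 Y60.421 F3186
G01 X63.824 Y46.143 F3186
G01 X58.921 Y29.390 F3186
G01 X42.766 Y22.779 F3186
G01 X27.525 Y31.286 F3186
G01 X24.674 Y48.507 F3186
G01 X36.360 Y61.473 F3186
M5
G0 X0.000 Y0.000

1 u = 1 mm; y_m = 161.505 − y.

[1] `<path>` open polyline, #ff8800→engrave S316 F3186: (187.537,123.819) → (115.871,112.614) → (79.849,80.380) → (238.537,104.177) → (228.720,104.954) → (232.598,118.832)

[2] `<polygon>` regular polygon, #ff8800→engrave S316 F3186: (36.360,61.473) → (53.783,60.421) → (63.824,46.143) → (58.921,29.390) → (42.766,22.779) → (27.525,31.286) → (24.674,48.507) → (36.360,61.473) (closed)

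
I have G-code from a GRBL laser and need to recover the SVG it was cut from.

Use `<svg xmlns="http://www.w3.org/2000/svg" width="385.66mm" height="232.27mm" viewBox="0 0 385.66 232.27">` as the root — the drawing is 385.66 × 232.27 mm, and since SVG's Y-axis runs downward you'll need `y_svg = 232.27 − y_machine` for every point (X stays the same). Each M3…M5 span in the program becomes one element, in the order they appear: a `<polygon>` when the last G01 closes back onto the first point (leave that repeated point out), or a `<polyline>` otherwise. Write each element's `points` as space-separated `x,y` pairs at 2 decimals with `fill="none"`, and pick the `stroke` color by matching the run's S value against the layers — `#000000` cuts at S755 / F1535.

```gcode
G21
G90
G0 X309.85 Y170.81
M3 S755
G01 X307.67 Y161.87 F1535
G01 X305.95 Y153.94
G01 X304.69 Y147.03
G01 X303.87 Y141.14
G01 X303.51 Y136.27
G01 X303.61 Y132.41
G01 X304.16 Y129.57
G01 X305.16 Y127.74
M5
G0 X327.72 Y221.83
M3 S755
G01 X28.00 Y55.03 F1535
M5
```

<svg xmlns="http://www.w3.org/2000/svg" width="385.66mm" height="232.27mm" viewBox="0 0 385.66 232.27">
  <polyline points="309.85,61.46 307.67,70.40 305.95,78.33 304.69,85.24 303.87,91.13 303.51,96.00 303.61,99.86 304.16,102.70 305.16,104.53" fill="none" stroke="#000000"/>
  <polyline points="327.72,10.44 28.00,177.24" fill="none" stroke="#000000"/>
</svg>

Machine Y-up, SVG Y-down with viewBox height 232.27, so y_svg = 232.27 − y_machine; X carries over. Every run uses S755, so all elements get stroke `#000000` (cut).

Run 1: The run is open, so emit a `<polyline>` with points (Y-flipped): 309.85,61.46 307.67,70.40 305.95,78.33 304.69,85.24 303.87,91.13 303.51,96.00 303.61,99.86 304.16,102.70 305.16,104.53.

Run 2: The run is open, so emit a `<polyline>` with points (Y-flipped): 327.72,10.44 28.00,177.24.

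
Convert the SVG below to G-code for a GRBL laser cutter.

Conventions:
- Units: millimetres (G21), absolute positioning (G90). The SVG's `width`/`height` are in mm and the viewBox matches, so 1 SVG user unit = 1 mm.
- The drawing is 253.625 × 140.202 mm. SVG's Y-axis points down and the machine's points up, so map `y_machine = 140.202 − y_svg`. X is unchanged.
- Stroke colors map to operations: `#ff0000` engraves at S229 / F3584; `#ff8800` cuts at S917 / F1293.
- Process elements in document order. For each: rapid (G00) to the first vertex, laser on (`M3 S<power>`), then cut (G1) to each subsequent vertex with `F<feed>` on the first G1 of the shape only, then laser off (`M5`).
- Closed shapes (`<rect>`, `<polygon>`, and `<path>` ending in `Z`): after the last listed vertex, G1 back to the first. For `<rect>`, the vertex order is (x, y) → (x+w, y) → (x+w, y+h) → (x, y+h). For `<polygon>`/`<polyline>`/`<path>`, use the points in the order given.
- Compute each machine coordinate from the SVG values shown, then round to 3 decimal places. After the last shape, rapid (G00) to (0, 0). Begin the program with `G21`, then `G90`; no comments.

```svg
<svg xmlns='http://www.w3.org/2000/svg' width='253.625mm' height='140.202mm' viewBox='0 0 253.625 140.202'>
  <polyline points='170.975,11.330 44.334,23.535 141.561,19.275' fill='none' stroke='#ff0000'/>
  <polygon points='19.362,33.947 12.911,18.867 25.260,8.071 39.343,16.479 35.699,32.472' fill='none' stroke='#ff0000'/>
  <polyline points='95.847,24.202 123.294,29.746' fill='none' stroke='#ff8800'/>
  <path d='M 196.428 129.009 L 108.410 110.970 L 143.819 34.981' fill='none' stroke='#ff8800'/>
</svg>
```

Since the viewBox matches the mm dimensions, user units are millimetres directly. The only transform is the Y-flip y_m = 140.202 − y_svg.

Shape 1 is a open polyline drawn with `<polyline>`. Its stroke #ff0000 means engrave at S229, F3584. After flipping Y the toolpath is (170.975,128.872) → (44.334,116.667) → (141.561,120.927).

Shape 2 is a regular polygon drawn with `<polygon>`. Its stroke #ff0000 means engrave at S229, F3584. After flipping Y the toolpath is (19.362,106.255) → (12.911,121.335) → (25.260,132.131) → (39.343,123.723) → (35.699,107.730) → (19.362,106.255), returning to the start.

Shape 3 is a line segment drawn with `<polyline>`. Its stroke #ff8800 means cut at S917, F1293. After flipping Y the toolpath is (95.847,116.000) → (123.294,110.456).

Shape 4 is a open polyline drawn with `<path>`. Its stroke #ff8800 means cut at S917, F1293. After flipping Y the toolpath is (196.428,11.193) → (108.410,29.232) → (143.819,105.221).

G21
G90
G00 X170.975 Y128.872
M3 S229
G1 X44.334 Y116.667 F3584
G1 X141.561 Y120.927
M5
G00 X19.362 Y106.255
M3 S229
G1 X12.911 Y121.335 F3584
G1 X25.260 Y132.131
G1 X39.343 Y123.723
G1 X35.699 Y107.730
G1 X19.362 Y106.255
M5
G00 X95.847 Y116.000
M3 S917
G1 X123.294 Y110.456 F1293
M5
G00 X196.428 Y11.193
M3 S917
G1 X108.410 Y29.232 F1293
G1 X143.819 Y105.221
M5
G00 X0.000 Y0.000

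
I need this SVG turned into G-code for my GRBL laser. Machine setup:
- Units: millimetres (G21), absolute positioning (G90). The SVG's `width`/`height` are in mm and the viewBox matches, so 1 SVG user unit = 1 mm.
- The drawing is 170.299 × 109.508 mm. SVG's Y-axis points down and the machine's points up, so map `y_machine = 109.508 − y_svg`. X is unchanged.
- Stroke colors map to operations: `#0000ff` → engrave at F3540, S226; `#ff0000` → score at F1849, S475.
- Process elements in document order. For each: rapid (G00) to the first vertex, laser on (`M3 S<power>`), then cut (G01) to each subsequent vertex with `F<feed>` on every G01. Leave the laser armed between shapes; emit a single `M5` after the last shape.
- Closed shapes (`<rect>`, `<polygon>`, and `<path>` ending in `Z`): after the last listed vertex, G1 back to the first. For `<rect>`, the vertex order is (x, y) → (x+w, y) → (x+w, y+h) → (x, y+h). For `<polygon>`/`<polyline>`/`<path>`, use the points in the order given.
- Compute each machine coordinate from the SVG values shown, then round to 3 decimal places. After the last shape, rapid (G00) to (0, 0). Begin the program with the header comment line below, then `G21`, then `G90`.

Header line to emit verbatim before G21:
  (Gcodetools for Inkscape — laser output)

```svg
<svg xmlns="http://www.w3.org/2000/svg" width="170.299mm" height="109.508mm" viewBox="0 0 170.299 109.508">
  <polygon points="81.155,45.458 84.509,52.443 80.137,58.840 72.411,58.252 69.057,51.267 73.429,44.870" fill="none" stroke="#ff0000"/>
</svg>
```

(Gcodetools for Inkscape — laser output)
G21
G90
G00 X81.155 Y64.050
M3 S475
G01 X84.509 Y57.065 F1849
G01 X80.137 Y50.668 F1849
G01 X72.411 Y51.256 F1849
G01 X69.057 Y58.241 F1849
G01 X73.429 Y64.638 F1849
G01 X81.155 Y64.050 F1849
M5
G00 X0.000 Y0.000

Since the viewBox matches the mm dimensions, user units are millimetres directly. The only transform is the Y-flip y_m = 109.508 − y_svg.

Shape 1 is a regular polygon drawn with `<polygon>`. Its stroke #ff0000 means score at S475, F1849. After flipping Y the toolpath is (81.155,64.050) → (84.509,57.065) → (80.137,50.668) → (72.411,51.256) → (69.057,58.241) → (73.429,64.638) → (81.155,64.050), returning to the start.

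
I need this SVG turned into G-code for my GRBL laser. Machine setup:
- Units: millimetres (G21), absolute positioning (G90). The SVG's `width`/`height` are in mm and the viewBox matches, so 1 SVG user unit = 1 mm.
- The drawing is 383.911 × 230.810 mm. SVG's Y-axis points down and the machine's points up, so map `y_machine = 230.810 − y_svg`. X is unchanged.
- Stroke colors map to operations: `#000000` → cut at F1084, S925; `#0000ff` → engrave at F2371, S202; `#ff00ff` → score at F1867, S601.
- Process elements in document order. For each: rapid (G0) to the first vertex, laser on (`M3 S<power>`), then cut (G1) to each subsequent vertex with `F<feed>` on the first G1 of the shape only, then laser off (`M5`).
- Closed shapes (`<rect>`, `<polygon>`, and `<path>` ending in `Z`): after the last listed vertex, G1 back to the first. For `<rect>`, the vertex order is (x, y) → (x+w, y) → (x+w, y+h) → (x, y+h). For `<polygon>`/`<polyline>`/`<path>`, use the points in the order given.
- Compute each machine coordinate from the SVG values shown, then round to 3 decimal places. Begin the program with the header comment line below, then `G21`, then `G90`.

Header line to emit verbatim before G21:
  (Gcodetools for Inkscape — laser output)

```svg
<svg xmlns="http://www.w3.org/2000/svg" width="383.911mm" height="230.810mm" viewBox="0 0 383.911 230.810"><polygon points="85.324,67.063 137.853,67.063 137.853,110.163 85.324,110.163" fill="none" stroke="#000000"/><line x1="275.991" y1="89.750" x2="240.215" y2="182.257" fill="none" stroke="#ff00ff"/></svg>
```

1 u = 1 mm; y_m = 230.810 − y.

[1] `<polygon>` rectangle, #000000→cut S925 F1084: (85.324,163.747) → (137.853,163.747) → (137.853,120.647) → (85.324,120.647) → (85.324,163.747) (closed)

[2] `<line>` line segment, #ff00ff→score S601 F1867: (275.991,141.060) → (240.215,48.553)

(Gcodetools for Inkscape — laser output)
G21
G90
G0 X85.324 Y163.747
M3 S925
G1 X137.853 Y163.747 F1084
G1 X137.853 Y120.647
G1 X85.324 Y120.647
G1 X85.324 Y163.747
M5
G0 X275.991 Y141.060
M3 S601
G1 X240.215 Y48.553 F1867
M5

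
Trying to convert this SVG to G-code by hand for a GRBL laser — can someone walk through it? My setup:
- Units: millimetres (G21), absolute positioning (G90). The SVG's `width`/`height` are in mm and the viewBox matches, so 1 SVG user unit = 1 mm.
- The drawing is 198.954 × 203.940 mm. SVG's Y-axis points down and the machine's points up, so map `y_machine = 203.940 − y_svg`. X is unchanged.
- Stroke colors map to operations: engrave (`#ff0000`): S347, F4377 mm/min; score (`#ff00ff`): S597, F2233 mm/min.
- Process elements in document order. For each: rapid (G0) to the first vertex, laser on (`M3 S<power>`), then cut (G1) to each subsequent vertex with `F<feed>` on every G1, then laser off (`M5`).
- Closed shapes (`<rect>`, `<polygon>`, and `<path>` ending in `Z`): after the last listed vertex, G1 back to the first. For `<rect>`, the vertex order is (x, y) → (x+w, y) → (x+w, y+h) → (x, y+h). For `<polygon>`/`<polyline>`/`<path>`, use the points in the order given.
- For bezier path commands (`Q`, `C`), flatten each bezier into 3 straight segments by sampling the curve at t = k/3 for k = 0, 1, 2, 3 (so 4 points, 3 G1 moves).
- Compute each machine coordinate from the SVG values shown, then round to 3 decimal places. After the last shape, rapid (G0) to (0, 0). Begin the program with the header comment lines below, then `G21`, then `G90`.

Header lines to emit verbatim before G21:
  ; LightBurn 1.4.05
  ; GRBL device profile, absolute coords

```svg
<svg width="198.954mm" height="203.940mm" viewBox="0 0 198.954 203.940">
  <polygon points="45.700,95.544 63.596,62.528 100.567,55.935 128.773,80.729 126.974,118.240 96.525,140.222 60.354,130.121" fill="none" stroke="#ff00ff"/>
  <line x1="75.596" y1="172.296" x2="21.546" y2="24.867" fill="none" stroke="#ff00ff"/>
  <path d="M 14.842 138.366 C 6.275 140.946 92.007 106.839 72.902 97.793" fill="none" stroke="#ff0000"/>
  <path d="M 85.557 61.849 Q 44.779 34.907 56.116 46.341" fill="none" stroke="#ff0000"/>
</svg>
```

1 u = 1 mm; y_m = 203.940 − y.

[1] `<polygon>` regular polygon, #ff00ff→score S597 F2233: (45.700,108.396) → (63.596,141.412) → (100.567,148.005) → (128.773,123.211) → (126.974,85.700) → (96.525,63.718) → (60.354,73.819) → (45.700,108.396) (closed)

[2] `<line>` line segment, #ff00ff→score S597 F2233: (75.596,31.644) → (21.546,179.073)

[3] `<path>` cubic bezier, #ff0000→engrave S347 F4377: (14.842,65.574) → (30.333,72.936) → (64.437,91.034) → (72.902,106.147)

[4] `<path>` quadratic bezier, #ff0000→engrave S347 F4377: (85.557,142.091) → (64.162,155.788) → (54.349,160.958) → (56.116,157.599)

; LightBurn 1.4.05
; GRBL device profile, absolute coords
G21
G90
G0 X45.700 Y108.396
M3 S597
G1 X63.596 Y141.412 F2233
G1 X100.567 Y148.005 F2233
G1 X128.773 Y123.211 F2233
G1 X126.974 Y85.700 F2233
G1 X96.525 Y63.718 F2233
G1 X60.354 Y73.819 F2233
G1 X45.700 Y108.396 F2233
M5
G0 X75.596 Y31.644
M3 S597
G1 X21.546 Y179.073 F2233
M5
G0 X14.842 Y65.574
M3 S347
G1 X30.333 Y72.936 F4377
G1 X64.437 Y91.034 F4377
G1 X72.902 Y106.147 F4377
M5
G0 X85.557 Y142.091
M3 S347
G1 X64.162 Y155.788 F4377
G1 X54.349 Y160.958 F4377
G1 X56.116 Y157.599 F4377
M5
G0 X0.000 Y0.000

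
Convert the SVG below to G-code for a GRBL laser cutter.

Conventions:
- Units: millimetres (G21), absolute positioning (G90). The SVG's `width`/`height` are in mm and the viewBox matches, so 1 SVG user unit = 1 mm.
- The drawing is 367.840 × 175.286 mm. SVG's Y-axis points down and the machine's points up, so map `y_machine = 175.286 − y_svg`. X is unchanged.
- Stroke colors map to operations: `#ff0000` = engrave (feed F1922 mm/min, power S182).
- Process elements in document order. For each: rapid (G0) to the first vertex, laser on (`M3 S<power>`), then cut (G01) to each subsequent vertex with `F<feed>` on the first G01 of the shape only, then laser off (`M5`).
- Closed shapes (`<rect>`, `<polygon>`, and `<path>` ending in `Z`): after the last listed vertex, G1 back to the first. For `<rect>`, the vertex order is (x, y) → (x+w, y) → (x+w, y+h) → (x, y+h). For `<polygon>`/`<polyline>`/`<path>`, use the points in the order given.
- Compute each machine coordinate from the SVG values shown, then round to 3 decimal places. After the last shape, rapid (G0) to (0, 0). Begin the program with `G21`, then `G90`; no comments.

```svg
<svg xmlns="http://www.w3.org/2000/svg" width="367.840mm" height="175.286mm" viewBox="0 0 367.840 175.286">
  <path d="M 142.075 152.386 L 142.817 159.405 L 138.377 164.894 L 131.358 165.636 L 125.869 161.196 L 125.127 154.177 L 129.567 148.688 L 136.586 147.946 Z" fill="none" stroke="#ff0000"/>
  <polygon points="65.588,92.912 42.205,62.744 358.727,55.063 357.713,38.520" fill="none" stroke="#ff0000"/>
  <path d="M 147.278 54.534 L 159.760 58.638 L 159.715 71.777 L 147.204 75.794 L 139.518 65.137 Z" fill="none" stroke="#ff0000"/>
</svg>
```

G21
G90
G0 X142.075 Y22.900
M3 S182
G01 X142.817 Y15.881 F1922
G01 X138.377 Y10.392
G01 X131.358 Y9.650
G01 X125.869 Y14.090
G01 X125.127 Y21.109
G01 X129.567 Y26.598
G01 X136.586 Y27.340
G01 X142.075 Y22.900
M5
G0 X65.588 Y82.374
M3 S182
G01 X42.205 Y112.542 F1922
G01 X358.727 Y120.223
G01 X357.713 Y136.766
G01 X65.588 Y82.374
M5
G0 X147.278 Y120.752
M3 S182
G01 X159.760 Y116.648 F1922
G01 X159.715 Y103.509
G01 X147.204 Y99.492
G01 X139.518 Y110.149
G01 X147.278 Y120.752
M5
G0 X0.000 Y0.000

viewBox `0 0 367.840 175.286` with mm width/height → 1 unit = 1 mm. Flip: y_m = 175.286 − y_svg.

**Shape 1** — `<path>` regular polygon, stroke `#ff0000` → engrave (S182, F1922). Machine vertices: (142.075,22.900) → (142.817,15.881) → (138.377,10.392) → (131.358,9.650) → (125.869,14.090) → (125.127,21.109) → (129.567,26.598) → (136.586,27.340) → (142.075,22.900). Closed: final G1 returns to the first vertex.

**Shape 2** — `<polygon>` closed polygon, stroke `#ff0000` → engrave (S182, F1922). Machine vertices: (65.588,82.374) → (42.205,112.542) → (358.727,120.223) → (357.713,136.766) → (65.588,82.374). Closed: final G1 returns to the first vertex.

**Shape 3** — `<path>` regular polygon, stroke `#ff0000` → engrave (S182, F1922). Machine vertices: (147.278,120.752) → (159.760,116.648) → (159.715,103.509) → (147.204,99.492) → (139.518,110.149) → (147.278,120.752). Closed: final G1 returns to the first vertex.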